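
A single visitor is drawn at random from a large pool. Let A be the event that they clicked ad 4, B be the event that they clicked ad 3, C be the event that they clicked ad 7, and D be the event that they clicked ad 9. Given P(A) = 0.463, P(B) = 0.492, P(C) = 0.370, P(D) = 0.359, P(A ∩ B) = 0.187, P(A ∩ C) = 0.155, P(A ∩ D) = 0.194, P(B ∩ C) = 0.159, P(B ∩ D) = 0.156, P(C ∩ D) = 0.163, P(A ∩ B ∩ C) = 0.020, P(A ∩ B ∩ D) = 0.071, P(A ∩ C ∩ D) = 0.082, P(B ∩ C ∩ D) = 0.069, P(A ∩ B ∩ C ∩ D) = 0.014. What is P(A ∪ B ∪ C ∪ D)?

0.898

P(A ∪ B ∪ C ∪ D) = 0.463 + 0.492 + 0.370 + 0.359 − 0.187 − 0.155 − 0.194 − 0.159 − 0.156 − 0.163 + 0.020 + 0.071 + 0.082 + 0.069 − 0.014 = 0.898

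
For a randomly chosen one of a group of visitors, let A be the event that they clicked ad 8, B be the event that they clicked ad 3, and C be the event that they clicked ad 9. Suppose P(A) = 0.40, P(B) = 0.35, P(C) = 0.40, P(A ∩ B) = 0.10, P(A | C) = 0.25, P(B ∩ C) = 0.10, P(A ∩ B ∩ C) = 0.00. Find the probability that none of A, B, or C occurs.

0.15

P(A ∩ C) = P(C)·P(A|C) = 0.40 × 0.25 = 0.10
P(A ∪ B ∪ C) = 0.40 + 0.35 + 0.40 − 0.10 − 0.10 − 0.10 + 0.00 = 0.85
P(none) = 1 − 0.85 = 0.15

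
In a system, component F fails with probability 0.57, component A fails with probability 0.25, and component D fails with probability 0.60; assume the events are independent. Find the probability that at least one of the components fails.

0.871

P(none) = (1 − 0.57) × (1 − 0.25) × (1 − 0.60) = 0.43 × 0.75 × 0.40 = 0.129
P(at least one) = 1 − 0.129 = 0.871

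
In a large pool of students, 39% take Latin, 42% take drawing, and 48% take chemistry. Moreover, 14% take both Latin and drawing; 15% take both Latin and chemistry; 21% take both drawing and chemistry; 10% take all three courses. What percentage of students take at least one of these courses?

89%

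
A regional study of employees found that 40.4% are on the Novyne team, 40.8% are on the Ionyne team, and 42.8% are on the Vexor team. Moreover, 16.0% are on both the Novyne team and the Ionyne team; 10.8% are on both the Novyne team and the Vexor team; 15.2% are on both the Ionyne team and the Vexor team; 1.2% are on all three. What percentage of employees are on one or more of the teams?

P(union) = 40.4 + 40.8 + 42.8 − 16.0 − 10.8 − 15.2 + 1.2 = 83.2%

83.2%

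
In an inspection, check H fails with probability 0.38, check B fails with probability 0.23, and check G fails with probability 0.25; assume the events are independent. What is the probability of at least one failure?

0.64195

Since the events are independent, P(none) is the product of the individual non-occurrence probabilities.
P(none) = (1 − 0.38) × (1 − 0.23) × (1 − 0.25) = 0.62 × 0.77 × 0.75 = 0.35805
P(at least one) = 1 − 0.35805 = 0.64195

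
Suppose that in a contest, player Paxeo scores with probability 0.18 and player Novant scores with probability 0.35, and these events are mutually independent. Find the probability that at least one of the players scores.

0.467

Since the events are independent, P(none) is the product of the individual non-occurrence probabilities.
P(none) = (1 − 0.18) × (1 − 0.35) = 0.82 × 0.65 = 0.533
P(at least one) = 1 − 0.533 = 0.467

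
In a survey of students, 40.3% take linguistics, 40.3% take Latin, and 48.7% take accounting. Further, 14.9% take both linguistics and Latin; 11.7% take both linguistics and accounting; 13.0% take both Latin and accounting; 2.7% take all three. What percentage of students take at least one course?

92.4%

Apply inclusion-exclusion:
P(≥1) = 40.3 + 40.3 + 48.7 − 14.9 − 11.7 − 13.0 + 2.7 = 92.4%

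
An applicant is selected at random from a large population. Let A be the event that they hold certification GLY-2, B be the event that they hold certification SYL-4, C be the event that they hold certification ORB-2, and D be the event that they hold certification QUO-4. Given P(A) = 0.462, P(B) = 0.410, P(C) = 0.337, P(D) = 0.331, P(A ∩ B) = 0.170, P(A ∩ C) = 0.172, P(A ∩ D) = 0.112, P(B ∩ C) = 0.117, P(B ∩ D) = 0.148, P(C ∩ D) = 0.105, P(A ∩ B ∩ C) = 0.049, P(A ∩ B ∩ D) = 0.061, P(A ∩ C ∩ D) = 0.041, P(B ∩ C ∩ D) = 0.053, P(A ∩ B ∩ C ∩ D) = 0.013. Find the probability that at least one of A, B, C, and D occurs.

0.907

Inclusion–exclusion gives
P(A ∪ B ∪ C ∪ D) = 0.462 + 0.410 + 0.337 + 0.331 − 0.170 − 0.172 − 0.112 − 0.117 − 0.148 − 0.105 + 0.049 + 0.061 + 0.041 + 0.053 − 0.013 = 0.907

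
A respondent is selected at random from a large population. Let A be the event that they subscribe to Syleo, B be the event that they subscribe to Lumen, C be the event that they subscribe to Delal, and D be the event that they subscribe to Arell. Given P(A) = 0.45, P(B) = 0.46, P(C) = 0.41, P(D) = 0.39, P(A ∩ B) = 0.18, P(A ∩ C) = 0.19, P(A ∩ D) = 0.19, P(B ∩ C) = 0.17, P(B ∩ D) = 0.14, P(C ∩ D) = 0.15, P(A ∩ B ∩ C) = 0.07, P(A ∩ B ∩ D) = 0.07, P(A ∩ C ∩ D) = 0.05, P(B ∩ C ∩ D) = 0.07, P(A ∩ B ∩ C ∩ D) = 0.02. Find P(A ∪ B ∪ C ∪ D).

Using inclusion–exclusion:
P(A ∪ B ∪ C ∪ D) = 0.45 + 0.46 + 0.41 + 0.39 − 0.18 − 0.19 − 0.19 − 0.17 − 0.14 − 0.15 + 0.07 + 0.07 + 0.05 + 0.07 − 0.02 = 0.93

0.93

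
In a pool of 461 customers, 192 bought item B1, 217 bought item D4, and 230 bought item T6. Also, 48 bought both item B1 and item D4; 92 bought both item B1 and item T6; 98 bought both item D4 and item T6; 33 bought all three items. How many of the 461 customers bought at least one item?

By inclusion–exclusion:
|at least one| = 192 + 217 + 230 − 48 − 92 − 98 + 33 = 434

434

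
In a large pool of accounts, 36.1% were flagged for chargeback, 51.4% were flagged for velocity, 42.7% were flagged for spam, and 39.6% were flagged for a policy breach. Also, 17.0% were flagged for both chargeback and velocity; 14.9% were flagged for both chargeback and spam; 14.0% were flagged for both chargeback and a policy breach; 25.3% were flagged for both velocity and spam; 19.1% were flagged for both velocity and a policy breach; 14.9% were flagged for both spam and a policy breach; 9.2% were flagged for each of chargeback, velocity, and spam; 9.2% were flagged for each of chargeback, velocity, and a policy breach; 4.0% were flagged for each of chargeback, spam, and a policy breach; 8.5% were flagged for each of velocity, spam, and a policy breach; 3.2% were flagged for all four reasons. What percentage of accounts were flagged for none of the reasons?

7.7%

P(at least one) = 36.1 + 51.4 + 42.7 + 39.6 − 17.0 − 14.9 − 14.0 − 25.3 − 19.1 − 14.9 + 9.2 + 9.2 + 4.0 + 8.5 − 3.2 = 92.3%
P(none) = 100% − 92.3% = 7.7%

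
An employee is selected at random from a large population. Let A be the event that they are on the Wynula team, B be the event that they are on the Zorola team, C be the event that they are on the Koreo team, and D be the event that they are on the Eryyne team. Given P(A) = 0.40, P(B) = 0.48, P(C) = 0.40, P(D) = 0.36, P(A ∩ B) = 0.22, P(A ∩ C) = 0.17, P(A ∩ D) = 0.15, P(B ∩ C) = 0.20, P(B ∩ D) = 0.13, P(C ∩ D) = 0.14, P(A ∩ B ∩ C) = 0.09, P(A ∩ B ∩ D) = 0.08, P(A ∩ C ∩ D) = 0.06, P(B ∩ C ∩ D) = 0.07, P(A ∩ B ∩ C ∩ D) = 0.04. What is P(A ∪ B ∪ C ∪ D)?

0.89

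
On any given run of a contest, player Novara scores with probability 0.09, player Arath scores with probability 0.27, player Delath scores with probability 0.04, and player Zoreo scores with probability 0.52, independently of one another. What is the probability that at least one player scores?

0.69389056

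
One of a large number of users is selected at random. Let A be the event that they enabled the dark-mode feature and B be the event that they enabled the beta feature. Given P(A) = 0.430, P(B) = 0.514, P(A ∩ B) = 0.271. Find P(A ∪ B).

Inclusion–exclusion gives
P(A ∪ B) = 0.430 + 0.514 − 0.271 = 0.673

0.673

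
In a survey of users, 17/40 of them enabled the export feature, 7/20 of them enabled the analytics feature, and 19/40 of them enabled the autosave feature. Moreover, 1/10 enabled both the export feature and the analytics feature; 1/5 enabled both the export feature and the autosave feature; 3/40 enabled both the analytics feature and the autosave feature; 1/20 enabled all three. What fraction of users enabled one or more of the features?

P(at least one) = 17/40 + 7/20 + 19/40 − 1/10 − 1/5 − 3/40 + 1/20 = 37/40

37/40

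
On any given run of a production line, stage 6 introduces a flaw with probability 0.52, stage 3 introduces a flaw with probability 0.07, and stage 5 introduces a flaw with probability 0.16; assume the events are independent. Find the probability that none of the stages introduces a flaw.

Since the events are independent, P(none) is the product of the individual non-occurrence probabilities.
P(none) = (1 − 0.52) × (1 − 0.07) × (1 − 0.16) = 0.48 × 0.93 × 0.84 = 0.374976

0.374976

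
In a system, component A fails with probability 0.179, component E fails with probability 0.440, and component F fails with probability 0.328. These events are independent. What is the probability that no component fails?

P(none) = (1 − 0.179) × (1 − 0.440) × (1 − 0.328) = 0.821 × 0.560 × 0.672 = 0.30895872

0.30895872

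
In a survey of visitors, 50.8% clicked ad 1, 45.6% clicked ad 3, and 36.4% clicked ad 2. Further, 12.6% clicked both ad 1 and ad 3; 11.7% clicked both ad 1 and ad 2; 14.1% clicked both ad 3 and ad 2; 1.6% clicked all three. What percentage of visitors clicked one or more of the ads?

By inclusion–exclusion:
P(≥1) = 50.8 + 45.6 + 36.4 − 12.6 − 11.7 − 14.1 + 1.6 = 96.0%

96.0%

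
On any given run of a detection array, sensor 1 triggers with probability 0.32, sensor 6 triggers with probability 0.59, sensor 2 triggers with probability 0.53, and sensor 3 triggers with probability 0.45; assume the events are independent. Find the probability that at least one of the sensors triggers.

P(none) = (1 − 0.32) × (1 − 0.59) × (1 − 0.53) × (1 − 0.45) = 0.68 × 0.41 × 0.47 × 0.55 = 0.0720698
P(at least one) = 1 − 0.0720698 = 0.9279302

0.9279302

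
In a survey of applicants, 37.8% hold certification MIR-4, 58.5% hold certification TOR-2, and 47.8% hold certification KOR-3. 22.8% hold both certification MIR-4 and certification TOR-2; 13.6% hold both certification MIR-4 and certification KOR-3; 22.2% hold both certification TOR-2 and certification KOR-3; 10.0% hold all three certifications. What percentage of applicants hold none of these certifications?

Apply inclusion-exclusion:
P(union) = 37.8 + 58.5 + 47.8 − 22.8 − 13.6 − 22.2 + 10.0 = 95.5%
P(none) = 100% − 95.5% = 4.5%

4.5%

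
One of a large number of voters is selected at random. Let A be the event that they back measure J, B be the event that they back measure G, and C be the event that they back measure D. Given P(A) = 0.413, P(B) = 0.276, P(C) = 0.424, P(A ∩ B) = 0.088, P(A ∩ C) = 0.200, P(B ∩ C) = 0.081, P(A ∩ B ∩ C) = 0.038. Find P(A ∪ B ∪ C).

Using inclusion–exclusion:
P(A ∪ B ∪ C) = 0.413 + 0.276 + 0.424 − 0.088 − 0.200 − 0.081 + 0.038 = 0.782

0.782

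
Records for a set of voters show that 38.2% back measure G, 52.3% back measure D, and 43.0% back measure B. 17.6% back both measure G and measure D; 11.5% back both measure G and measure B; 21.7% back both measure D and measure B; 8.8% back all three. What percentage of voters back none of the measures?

8.5%

P(at least one) = 38.2 + 52.3 + 43.0 − 17.6 − 11.5 − 21.7 + 8.8 = 91.5%
P(none) = 100% − 91.5% = 8.5%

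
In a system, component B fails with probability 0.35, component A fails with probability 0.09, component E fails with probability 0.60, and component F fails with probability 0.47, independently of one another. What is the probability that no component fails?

0.125398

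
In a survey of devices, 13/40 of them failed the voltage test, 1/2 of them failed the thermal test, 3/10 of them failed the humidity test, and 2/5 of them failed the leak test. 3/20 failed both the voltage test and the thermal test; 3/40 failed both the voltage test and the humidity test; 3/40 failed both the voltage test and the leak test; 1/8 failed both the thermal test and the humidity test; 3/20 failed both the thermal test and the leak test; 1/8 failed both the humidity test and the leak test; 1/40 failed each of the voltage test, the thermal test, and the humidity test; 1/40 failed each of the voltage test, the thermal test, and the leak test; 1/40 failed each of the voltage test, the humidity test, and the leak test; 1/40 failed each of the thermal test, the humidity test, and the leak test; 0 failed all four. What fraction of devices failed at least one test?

P(at least one) = 13/40 + 1/2 + 3/10 + 2/5 − 3/20 − 3/40 − 3/40 − 1/8 − 3/20 − 1/8 + 1/40 + 1/40 + 1/40 + 1/40 − 0 = 37/40

37/40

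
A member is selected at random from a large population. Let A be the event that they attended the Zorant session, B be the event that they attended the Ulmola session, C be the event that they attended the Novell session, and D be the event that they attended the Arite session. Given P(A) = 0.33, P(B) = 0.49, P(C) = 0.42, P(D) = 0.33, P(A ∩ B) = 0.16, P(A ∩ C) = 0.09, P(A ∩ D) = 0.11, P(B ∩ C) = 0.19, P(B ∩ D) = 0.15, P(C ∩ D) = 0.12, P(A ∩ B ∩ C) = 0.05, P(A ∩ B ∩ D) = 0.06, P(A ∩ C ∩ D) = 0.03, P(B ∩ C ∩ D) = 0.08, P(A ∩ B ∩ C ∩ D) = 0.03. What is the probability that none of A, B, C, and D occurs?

0.06

P(A ∪ B ∪ C ∪ D) = 0.33 + 0.49 + 0.42 + 0.33 − 0.16 − 0.09 − 0.11 − 0.19 − 0.15 − 0.12 + 0.05 + 0.06 + 0.03 + 0.08 − 0.03 = 0.94
P(none) = 1 − 0.94 = 0.06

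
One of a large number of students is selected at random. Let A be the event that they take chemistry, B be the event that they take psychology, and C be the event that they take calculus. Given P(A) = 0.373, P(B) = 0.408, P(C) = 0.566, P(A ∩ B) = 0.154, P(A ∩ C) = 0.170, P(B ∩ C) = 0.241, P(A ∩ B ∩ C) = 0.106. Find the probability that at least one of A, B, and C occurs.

0.888

P(A ∪ B ∪ C) = 0.373 + 0.408 + 0.566 − 0.154 − 0.170 − 0.241 + 0.106 = 0.888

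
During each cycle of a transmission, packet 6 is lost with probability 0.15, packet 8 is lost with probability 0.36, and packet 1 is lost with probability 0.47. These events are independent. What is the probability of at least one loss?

0.71168

P(none) = (1 − 0.15) × (1 − 0.36) × (1 − 0.47) = 0.85 × 0.64 × 0.53 = 0.28832
P(at least one) = 1 − 0.28832 = 0.71168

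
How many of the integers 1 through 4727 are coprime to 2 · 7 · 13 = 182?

1870

By inclusion–exclusion:
⌊4727/2⌋ + ⌊4727/7⌋ + ⌊4727/13⌋ − ⌊4727/14⌋ − ⌊4727/26⌋ − ⌊4727/91⌋ + ⌊4727/182⌋ = 2363 + 675 + 363 − 337 − 181 − 51 + 25 = 2857
4727 − 2857 = 1870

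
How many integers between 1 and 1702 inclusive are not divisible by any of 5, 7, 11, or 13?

980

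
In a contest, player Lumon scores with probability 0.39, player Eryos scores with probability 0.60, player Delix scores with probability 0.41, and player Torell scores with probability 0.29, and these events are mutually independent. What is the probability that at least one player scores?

P(none) = (1 − 0.39) × (1 − 0.60) × (1 − 0.41) × (1 − 0.29) = 0.61 × 0.40 × 0.59 × 0.71 = 0.1022116
P(at least one) = 1 − 0.1022116 = 0.8977884

0.8977884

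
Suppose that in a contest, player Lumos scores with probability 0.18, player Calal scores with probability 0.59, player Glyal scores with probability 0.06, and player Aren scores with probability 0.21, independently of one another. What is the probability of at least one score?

0.75033788

Since the events are independent, P(none) is the product of the individual non-occurrence probabilities.
P(none) = (1 − 0.18) × (1 − 0.59) × (1 − 0.06) × (1 − 0.21) = 0.82 × 0.41 × 0.94 × 0.79 = 0.24966212
P(at least one) = 1 − 0.24966212 = 0.75033788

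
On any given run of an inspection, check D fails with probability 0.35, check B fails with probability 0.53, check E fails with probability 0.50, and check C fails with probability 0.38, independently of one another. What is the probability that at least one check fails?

0.905295

P(none) = (1 − 0.35) × (1 − 0.53) × (1 − 0.50) × (1 − 0.38) = 0.65 × 0.47 × 0.50 × 0.62 = 0.094705
P(at least one) = 1 − 0.094705 = 0.905295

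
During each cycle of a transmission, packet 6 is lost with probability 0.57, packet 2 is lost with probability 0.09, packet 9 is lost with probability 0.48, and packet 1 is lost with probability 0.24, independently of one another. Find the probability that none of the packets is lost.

0.15464176

Since the events are independent, P(none) is the product of the individual non-occurrence probabilities.
P(none) = (1 − 0.57) × (1 − 0.09) × (1 − 0.48) × (1 − 0.24) = 0.43 × 0.91 × 0.52 × 0.76 = 0.15464176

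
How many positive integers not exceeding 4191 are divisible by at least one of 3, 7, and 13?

1397 + 598 + 322 − 199 − 107 − 46 + 15 = 1980

1980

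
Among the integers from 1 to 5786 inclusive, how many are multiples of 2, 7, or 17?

2893 + 826 + 340 − 413 − 170 − 48 + 24 = 3452

3452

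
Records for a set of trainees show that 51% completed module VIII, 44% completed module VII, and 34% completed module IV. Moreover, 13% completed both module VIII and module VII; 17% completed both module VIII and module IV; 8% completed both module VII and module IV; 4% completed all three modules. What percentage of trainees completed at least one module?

By inclusion-exclusion,
P(union) = 51 + 44 + 34 − 13 − 17 − 8 + 4 = 95%

95%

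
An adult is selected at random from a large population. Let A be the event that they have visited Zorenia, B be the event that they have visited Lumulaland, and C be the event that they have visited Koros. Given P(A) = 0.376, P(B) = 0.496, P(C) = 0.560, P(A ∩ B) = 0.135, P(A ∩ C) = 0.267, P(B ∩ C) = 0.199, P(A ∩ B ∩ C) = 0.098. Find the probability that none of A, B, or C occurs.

P(A ∪ B ∪ C) = 0.376 + 0.496 + 0.560 − 0.135 − 0.267 − 0.199 + 0.098 = 0.929
P(none) = 1 − 0.929 = 0.071

0.071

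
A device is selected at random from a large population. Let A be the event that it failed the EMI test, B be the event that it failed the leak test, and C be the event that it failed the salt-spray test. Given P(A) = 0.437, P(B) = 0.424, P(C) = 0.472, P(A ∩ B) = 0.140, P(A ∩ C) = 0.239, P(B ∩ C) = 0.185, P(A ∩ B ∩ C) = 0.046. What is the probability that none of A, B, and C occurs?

0.185

P(A ∪ B ∪ C) = 0.437 + 0.424 + 0.472 − 0.140 − 0.239 − 0.185 + 0.046 = 0.815
P(none) = 1 − 0.815 = 0.185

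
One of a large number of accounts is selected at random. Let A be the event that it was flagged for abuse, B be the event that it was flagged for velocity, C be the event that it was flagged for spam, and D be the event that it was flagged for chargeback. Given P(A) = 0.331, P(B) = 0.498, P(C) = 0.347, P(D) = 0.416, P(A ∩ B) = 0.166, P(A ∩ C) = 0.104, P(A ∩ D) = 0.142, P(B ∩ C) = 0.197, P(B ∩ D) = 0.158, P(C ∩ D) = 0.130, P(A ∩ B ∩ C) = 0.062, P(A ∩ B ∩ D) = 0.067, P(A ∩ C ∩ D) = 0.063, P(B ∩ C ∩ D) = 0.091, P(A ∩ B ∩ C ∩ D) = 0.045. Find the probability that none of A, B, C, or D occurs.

0.067

P(A ∪ B ∪ C ∪ D) = 0.331 + 0.498 + 0.347 + 0.416 − 0.166 − 0.104 − 0.142 − 0.197 − 0.158 − 0.130 + 0.062 + 0.067 + 0.063 + 0.091 − 0.045 = 0.933
P(none) = 1 − 0.933 = 0.067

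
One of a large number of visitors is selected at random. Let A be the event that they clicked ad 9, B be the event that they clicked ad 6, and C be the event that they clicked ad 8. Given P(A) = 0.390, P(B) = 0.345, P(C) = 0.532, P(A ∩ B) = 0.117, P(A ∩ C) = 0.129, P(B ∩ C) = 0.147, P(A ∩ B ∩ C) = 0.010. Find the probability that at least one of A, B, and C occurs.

0.884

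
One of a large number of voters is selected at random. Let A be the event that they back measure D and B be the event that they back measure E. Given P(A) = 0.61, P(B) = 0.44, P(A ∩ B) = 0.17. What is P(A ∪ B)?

Apply inclusion-exclusion:
P(A ∪ B) = 0.61 + 0.44 − 0.17 = 0.88

0.88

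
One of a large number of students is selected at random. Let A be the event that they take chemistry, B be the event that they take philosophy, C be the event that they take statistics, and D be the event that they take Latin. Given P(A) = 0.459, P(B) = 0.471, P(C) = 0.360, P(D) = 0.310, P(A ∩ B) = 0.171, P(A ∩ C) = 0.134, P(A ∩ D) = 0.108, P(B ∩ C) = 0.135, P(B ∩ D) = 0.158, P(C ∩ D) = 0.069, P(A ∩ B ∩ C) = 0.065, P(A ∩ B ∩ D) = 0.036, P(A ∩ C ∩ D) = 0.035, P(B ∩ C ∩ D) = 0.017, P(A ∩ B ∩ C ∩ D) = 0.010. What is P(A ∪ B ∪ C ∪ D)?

By inclusion–exclusion:
P(A ∪ B ∪ C ∪ D) = 0.459 + 0.471 + 0.360 + 0.310 − 0.171 − 0.134 − 0.108 − 0.135 − 0.158 − 0.069 + 0.065 + 0.036 + 0.035 + 0.017 − 0.010 = 0.968

0.968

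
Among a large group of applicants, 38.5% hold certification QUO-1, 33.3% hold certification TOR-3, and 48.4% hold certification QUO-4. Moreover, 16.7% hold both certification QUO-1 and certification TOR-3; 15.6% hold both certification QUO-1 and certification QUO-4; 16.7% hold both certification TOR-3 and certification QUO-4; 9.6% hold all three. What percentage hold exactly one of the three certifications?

Using the inclusion–exclusion count for exactly one event:
P(exactly one) = 38.5 + 33.3 + 48.4 − 2·16.7 − 2·15.6 − 2·16.7 + 3·9.6 = 51.0%

51.0%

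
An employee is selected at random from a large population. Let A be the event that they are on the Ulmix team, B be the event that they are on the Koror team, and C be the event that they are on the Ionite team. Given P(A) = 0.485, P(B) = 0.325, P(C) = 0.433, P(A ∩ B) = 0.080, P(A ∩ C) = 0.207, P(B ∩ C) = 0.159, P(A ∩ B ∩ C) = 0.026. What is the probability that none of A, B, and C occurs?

0.177

By inclusion–exclusion:
P(A ∪ B ∪ C) = 0.485 + 0.325 + 0.433 − 0.080 − 0.207 − 0.159 + 0.026 = 0.823
P(none) = 1 − 0.823 = 0.177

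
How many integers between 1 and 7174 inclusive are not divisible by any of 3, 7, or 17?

3858

⌊7174/3⌋ + ⌊7174/7⌋ + ⌊7174/17⌋ − ⌊7174/21⌋ − ⌊7174/51⌋ − ⌊7174/119⌋ + ⌊7174/357⌋ = 2391 + 1024 + 422 − 341 − 140 − 60 + 20 = 3316
7174 − 3316 = 3858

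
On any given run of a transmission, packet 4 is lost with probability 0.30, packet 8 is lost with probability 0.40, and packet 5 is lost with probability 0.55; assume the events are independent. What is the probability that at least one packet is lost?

0.811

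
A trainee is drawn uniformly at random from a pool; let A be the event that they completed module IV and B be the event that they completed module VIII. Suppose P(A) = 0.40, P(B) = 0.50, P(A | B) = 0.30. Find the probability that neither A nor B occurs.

P(A ∩ B) = P(B)·P(A|B) = 0.50 × 0.30 = 0.15
By inclusion-exclusion,
P(A ∪ B) = 0.40 + 0.50 − 0.15 = 0.75
P(none) = 1 − 0.75 = 0.25

0.25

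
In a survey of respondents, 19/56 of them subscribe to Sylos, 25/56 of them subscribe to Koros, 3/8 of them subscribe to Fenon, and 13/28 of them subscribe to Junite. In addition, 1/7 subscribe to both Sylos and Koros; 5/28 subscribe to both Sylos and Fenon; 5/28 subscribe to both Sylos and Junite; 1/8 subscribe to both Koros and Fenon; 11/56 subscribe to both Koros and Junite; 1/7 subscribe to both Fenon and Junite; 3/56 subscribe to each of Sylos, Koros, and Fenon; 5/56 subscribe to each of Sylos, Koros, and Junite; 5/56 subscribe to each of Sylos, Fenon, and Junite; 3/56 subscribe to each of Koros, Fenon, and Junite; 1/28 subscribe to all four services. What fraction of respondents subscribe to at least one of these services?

51/56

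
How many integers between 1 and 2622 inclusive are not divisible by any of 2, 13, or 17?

1139

By inclusion–exclusion:
floor(2622/2) + floor(2622/13) + floor(2622/17) − floor(2622/26) − floor(2622/34) − floor(2622/221) + floor(2622/442) = 1311 + 201 + 154 − 100 − 77 − 11 + 5 = 1483
2622 − 1483 = 1139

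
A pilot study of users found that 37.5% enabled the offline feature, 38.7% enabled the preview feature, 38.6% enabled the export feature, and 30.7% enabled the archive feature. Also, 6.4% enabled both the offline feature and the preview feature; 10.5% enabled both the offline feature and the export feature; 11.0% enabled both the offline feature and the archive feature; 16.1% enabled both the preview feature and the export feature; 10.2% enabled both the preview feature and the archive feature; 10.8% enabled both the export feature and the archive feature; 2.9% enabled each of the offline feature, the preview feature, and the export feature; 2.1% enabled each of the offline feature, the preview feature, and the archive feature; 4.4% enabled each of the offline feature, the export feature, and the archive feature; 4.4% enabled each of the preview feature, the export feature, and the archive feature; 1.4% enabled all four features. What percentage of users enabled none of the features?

Apply inclusion-exclusion:
P(≥1) = 37.5 + 38.7 + 38.6 + 30.7 − 6.4 − 10.5 − 11.0 − 16.1 − 10.2 − 10.8 + 2.9 + 2.1 + 4.4 + 4.4 − 1.4 = 92.9%
P(none) = 100% − 92.9% = 7.1%

7.1%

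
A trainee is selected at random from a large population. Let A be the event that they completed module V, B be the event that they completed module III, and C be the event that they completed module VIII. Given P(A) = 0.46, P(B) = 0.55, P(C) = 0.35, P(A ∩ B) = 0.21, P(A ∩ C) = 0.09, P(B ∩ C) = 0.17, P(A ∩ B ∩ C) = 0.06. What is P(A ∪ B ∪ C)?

By inclusion–exclusion:
P(A ∪ B ∪ C) = 0.46 + 0.55 + 0.35 − 0.21 − 0.09 − 0.17 + 0.06 = 0.95

0.95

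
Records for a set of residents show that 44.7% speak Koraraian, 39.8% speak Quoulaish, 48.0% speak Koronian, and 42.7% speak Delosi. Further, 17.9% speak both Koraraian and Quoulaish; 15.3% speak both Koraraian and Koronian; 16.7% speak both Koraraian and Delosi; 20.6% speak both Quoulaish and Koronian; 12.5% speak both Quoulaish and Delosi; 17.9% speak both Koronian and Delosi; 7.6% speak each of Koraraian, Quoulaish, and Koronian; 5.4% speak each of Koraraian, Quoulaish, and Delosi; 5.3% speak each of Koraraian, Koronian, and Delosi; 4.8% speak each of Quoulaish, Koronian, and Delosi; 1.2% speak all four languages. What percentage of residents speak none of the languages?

3.8%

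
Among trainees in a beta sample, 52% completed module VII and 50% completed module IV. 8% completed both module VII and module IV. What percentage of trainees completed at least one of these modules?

94%

Inclusion–exclusion gives
P(at least one) = 52 + 50 − 8 = 94%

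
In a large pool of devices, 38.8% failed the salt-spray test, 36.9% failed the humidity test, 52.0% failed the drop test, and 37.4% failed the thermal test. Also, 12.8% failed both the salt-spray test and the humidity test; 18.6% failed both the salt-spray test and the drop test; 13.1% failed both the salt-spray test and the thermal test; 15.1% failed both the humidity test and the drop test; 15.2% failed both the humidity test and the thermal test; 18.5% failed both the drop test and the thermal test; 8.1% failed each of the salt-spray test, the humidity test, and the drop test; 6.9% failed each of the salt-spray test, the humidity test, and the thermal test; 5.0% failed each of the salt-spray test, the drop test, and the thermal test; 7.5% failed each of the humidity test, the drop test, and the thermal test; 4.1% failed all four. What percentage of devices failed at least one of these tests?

P(union) = 38.8 + 36.9 + 52.0 + 37.4 − 12.8 − 18.6 − 13.1 − 15.1 − 15.2 − 18.5 + 8.1 + 6.9 + 5.0 + 7.5 − 4.1 = 95.2%

95.2%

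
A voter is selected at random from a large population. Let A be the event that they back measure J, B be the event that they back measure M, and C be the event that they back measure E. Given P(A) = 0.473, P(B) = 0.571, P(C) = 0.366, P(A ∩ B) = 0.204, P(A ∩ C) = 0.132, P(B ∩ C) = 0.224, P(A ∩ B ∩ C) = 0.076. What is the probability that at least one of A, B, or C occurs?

Inclusion–exclusion gives
P(A ∪ B ∪ C) = 0.473 + 0.571 + 0.366 − 0.204 − 0.132 − 0.224 + 0.076 = 0.926

0.926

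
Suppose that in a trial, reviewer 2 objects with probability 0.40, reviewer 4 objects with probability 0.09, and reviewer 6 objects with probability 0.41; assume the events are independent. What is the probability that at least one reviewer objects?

Since the events are independent, P(none) is the product of the individual non-occurrence probabilities.
P(none) = (1 − 0.40) × (1 − 0.09) × (1 − 0.41) = 0.60 × 0.91 × 0.59 = 0.32214
P(at least one) = 1 − 0.32214 = 0.67786

0.67786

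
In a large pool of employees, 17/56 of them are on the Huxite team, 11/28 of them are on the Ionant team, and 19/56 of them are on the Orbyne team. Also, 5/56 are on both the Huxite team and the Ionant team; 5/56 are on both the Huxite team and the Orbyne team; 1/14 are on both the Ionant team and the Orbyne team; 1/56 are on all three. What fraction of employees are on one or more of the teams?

Apply inclusion-exclusion:
P(at least one) = 17/56 + 11/28 + 19/56 − 5/56 − 5/56 − 1/14 + 1/56 = 45/56

45/56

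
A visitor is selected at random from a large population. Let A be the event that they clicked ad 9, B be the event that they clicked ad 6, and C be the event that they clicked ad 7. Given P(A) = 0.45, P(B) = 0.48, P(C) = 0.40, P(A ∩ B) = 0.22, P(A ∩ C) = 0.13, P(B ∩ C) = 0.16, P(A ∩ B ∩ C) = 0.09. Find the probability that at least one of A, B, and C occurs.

Using inclusion–exclusion:
P(A ∪ B ∪ C) = 0.45 + 0.48 + 0.40 − 0.22 − 0.13 − 0.16 + 0.09 = 0.91

0.91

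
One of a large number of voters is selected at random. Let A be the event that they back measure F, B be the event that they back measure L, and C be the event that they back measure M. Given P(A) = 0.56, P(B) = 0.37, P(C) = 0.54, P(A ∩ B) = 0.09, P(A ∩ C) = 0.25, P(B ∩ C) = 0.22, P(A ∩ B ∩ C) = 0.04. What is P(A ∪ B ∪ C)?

0.95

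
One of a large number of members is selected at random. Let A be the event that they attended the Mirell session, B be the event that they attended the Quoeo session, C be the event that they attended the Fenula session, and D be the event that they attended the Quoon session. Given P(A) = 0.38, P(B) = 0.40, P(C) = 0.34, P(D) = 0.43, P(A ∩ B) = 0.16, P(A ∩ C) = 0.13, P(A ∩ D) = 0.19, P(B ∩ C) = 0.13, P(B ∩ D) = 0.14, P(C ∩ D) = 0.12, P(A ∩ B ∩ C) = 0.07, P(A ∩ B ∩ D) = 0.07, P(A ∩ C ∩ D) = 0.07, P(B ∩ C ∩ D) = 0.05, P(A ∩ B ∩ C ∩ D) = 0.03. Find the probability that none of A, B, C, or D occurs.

Apply inclusion-exclusion:
P(A ∪ B ∪ C ∪ D) = 0.38 + 0.40 + 0.34 + 0.43 − 0.16 − 0.13 − 0.19 − 0.13 − 0.14 − 0.12 + 0.07 + 0.07 + 0.07 + 0.05 − 0.03 = 0.91
P(none) = 1 − 0.91 = 0.09

0.09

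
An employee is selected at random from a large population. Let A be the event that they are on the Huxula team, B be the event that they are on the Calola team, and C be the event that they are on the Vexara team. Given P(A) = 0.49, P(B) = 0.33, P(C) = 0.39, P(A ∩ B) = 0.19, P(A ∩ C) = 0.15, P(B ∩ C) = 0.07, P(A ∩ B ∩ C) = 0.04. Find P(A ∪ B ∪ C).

P(A ∪ B ∪ C) = 0.49 + 0.33 + 0.39 − 0.19 − 0.15 − 0.07 + 0.04 = 0.84

0.84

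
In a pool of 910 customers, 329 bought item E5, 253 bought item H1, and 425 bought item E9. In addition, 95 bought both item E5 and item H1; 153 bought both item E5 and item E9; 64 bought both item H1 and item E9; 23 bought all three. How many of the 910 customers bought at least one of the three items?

N(≥1) = 329 + 253 + 425 − 95 − 153 − 64 + 23 = 718

718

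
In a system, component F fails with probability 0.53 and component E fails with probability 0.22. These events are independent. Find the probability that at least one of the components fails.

0.6334

P(none) = (1 − 0.53) × (1 − 0.22) = 0.47 × 0.78 = 0.3666
P(at least one) = 1 − 0.3666 = 0.6334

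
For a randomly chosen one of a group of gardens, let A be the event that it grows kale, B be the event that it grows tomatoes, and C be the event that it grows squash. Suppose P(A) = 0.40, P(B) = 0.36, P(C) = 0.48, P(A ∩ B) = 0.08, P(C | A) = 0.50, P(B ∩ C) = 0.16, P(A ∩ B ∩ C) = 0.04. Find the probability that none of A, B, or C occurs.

P(A ∩ C) = P(A)·P(C|A) = 0.40 × 0.50 = 0.20
P(A ∪ B ∪ C) = 0.40 + 0.36 + 0.48 − 0.08 − 0.20 − 0.16 + 0.04 = 0.84
P(none) = 1 − 0.84 = 0.16

0.16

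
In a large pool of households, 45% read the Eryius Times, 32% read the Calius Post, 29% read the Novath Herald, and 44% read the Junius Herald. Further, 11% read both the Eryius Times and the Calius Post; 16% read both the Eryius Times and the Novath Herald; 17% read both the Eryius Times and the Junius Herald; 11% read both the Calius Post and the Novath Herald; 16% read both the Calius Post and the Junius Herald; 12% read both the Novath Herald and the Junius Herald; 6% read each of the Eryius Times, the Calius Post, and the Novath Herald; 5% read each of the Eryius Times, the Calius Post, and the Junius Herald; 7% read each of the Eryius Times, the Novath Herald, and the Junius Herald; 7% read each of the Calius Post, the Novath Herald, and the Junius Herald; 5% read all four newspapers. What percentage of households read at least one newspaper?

Using inclusion–exclusion:
P(union) = 45 + 32 + 29 + 44 − 11 − 16 − 17 − 11 − 16 − 12 + 6 + 5 + 7 + 7 − 5 = 87%

87%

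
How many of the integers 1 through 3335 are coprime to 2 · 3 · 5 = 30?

⌊3335/2⌋ + ⌊3335/3⌋ + ⌊3335/5⌋ − ⌊3335/6⌋ − ⌊3335/10⌋ − ⌊3335/15⌋ + ⌊3335/30⌋ = 1667 + 1111 + 667 − 555 − 333 − 222 + 111 = 2446
3335 − 2446 = 889

889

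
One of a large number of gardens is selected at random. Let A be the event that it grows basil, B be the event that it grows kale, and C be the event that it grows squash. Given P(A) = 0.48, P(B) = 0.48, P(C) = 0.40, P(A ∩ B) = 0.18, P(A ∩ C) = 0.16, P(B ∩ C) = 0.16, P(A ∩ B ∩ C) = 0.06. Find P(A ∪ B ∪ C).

0.92

By inclusion–exclusion:
P(A ∪ B ∪ C) = 0.48 + 0.48 + 0.40 − 0.18 − 0.16 − 0.16 + 0.06 = 0.92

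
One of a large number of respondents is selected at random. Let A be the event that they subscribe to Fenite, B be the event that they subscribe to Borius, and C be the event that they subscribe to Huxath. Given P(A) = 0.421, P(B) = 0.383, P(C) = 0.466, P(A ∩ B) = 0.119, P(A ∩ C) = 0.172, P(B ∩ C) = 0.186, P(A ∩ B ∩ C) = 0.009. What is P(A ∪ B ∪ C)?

0.802

By inclusion–exclusion:
P(A ∪ B ∪ C) = 0.421 + 0.383 + 0.466 − 0.119 − 0.172 − 0.186 + 0.009 = 0.802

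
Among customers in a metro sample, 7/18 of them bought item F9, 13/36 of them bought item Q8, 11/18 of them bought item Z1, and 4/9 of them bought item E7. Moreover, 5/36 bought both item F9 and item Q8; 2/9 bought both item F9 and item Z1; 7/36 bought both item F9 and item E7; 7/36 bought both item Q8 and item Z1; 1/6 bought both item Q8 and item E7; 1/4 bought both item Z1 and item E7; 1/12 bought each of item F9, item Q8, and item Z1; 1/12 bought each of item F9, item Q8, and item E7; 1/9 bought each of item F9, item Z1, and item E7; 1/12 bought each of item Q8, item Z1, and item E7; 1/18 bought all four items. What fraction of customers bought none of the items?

By inclusion-exclusion,
P(union) = 7/18 + 13/36 + 11/18 + 4/9 − 5/36 − 2/9 − 7/36 − 7/36 − 1/6 − 1/4 + 1/12 + 1/12 + 1/9 + 1/12 − 1/18 = 17/18
P(none) = 1 − 17/18 = 1/18

1/18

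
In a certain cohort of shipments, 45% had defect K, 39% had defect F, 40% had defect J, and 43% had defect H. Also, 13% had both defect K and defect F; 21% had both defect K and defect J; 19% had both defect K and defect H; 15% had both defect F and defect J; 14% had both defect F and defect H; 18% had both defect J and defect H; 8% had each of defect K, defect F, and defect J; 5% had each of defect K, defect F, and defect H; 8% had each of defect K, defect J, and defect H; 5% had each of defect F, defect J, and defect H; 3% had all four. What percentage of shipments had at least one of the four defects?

Apply inclusion-exclusion:
P(≥1) = 45 + 39 + 40 + 43 − 13 − 21 − 19 − 15 − 14 − 18 + 8 + 5 + 8 + 5 − 3 = 90%

90%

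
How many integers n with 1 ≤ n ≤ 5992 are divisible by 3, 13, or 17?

2521

1997 + 460 + 352 − 153 − 117 − 27 + 9 = 2521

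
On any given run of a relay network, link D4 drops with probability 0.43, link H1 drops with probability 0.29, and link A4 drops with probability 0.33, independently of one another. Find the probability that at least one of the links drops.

0.728851

P(none) = (1 − 0.43) × (1 − 0.29) × (1 − 0.33) = 0.57 × 0.71 × 0.67 = 0.271149
P(at least one) = 1 − 0.271149 = 0.728851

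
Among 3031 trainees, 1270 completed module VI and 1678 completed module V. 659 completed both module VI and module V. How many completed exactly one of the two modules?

By inclusion–exclusion (exactly-one form):
N(exactly one) = 1270 + 1678 − 2·659 = 1630

1630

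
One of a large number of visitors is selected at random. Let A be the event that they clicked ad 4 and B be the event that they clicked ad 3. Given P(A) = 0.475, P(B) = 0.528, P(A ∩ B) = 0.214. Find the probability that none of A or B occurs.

Apply inclusion-exclusion:
P(A ∪ B) = 0.475 + 0.528 − 0.214 = 0.789
P(none) = 1 − 0.789 = 0.211

0.211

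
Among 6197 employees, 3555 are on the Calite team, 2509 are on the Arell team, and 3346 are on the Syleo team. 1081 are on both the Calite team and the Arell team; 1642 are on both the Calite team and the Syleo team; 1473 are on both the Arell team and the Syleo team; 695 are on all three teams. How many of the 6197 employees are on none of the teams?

288

Using inclusion–exclusion:
|at least one| = 3555 + 2509 + 3346 − 1081 − 1642 − 1473 + 695 = 5909
None: 6197 − 5909 = 288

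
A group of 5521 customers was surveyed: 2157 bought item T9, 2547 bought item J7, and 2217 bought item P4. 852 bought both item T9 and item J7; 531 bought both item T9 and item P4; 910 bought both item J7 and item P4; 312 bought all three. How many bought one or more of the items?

4940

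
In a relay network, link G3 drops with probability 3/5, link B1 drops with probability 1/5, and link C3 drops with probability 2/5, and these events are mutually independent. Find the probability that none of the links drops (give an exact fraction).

Since the events are independent, P(none) is the product of the individual non-occurrence probabilities.
P(none) = (1 − 3/5) × (1 − 1/5) × (1 − 2/5) = 2/5 × 4/5 × 3/5 = 24/125

24/125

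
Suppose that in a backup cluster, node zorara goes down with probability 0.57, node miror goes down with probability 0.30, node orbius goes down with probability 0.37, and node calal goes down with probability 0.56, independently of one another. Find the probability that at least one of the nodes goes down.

0.9165628

P(none) = (1 − 0.57) × (1 − 0.30) × (1 − 0.37) × (1 − 0.56) = 0.43 × 0.70 × 0.63 × 0.44 = 0.0834372
P(at least one) = 1 − 0.0834372 = 0.9165628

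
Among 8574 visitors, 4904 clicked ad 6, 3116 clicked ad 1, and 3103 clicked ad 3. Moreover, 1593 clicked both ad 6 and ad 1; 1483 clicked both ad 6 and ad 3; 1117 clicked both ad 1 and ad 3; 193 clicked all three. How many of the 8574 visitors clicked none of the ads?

|union| = 4904 + 3116 + 3103 − 1593 − 1483 − 1117 + 193 = 7123
None: 8574 − 7123 = 1451

1451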